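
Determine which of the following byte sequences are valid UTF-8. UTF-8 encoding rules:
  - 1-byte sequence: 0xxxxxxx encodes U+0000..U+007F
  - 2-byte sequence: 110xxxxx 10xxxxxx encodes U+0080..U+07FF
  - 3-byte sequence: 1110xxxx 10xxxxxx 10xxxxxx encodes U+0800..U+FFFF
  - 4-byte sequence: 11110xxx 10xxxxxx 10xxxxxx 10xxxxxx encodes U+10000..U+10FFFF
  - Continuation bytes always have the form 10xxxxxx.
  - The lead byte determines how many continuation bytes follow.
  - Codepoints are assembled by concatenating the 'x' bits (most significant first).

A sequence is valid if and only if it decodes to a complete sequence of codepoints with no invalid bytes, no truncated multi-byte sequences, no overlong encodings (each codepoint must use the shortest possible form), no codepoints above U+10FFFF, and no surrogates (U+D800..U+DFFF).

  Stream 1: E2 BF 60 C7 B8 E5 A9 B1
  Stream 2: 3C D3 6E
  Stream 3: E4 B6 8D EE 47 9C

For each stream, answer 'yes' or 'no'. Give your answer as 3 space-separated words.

Answer: no no no

Derivation:
Stream 1: error at byte offset 2. INVALID
Stream 2: error at byte offset 2. INVALID
Stream 3: error at byte offset 4. INVALID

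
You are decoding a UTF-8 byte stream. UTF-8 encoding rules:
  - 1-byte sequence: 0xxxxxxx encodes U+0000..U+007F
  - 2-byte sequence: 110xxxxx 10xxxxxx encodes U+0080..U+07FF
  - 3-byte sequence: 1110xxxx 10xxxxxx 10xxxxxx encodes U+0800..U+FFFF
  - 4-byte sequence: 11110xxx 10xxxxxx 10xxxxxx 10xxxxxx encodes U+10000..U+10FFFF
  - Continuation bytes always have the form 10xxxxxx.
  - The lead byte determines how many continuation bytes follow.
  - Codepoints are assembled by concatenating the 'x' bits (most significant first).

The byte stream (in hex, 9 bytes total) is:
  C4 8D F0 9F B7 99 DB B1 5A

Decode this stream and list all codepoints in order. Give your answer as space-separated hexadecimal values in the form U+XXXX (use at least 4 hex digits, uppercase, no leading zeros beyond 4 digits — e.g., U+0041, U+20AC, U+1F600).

Byte[0]=C4: 2-byte lead, need 1 cont bytes. acc=0x4
Byte[1]=8D: continuation. acc=(acc<<6)|0x0D=0x10D
Completed: cp=U+010D (starts at byte 0)
Byte[2]=F0: 4-byte lead, need 3 cont bytes. acc=0x0
Byte[3]=9F: continuation. acc=(acc<<6)|0x1F=0x1F
Byte[4]=B7: continuation. acc=(acc<<6)|0x37=0x7F7
Byte[5]=99: continuation. acc=(acc<<6)|0x19=0x1FDD9
Completed: cp=U+1FDD9 (starts at byte 2)
Byte[6]=DB: 2-byte lead, need 1 cont bytes. acc=0x1B
Byte[7]=B1: continuation. acc=(acc<<6)|0x31=0x6F1
Completed: cp=U+06F1 (starts at byte 6)
Byte[8]=5A: 1-byte ASCII. cp=U+005A

Answer: U+010D U+1FDD9 U+06F1 U+005A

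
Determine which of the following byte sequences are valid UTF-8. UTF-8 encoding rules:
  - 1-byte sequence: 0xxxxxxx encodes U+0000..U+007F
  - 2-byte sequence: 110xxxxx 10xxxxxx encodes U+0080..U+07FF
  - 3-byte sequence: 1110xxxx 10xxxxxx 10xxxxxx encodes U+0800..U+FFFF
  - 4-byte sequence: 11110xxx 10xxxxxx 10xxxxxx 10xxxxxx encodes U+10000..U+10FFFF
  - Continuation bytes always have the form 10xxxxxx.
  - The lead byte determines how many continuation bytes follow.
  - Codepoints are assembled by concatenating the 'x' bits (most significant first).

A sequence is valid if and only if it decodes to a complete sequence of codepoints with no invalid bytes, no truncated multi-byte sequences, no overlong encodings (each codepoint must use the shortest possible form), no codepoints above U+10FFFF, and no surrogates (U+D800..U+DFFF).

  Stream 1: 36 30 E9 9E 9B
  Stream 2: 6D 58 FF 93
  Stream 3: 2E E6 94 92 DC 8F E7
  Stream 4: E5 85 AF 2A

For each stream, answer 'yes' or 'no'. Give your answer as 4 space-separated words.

Stream 1: decodes cleanly. VALID
Stream 2: error at byte offset 2. INVALID
Stream 3: error at byte offset 7. INVALID
Stream 4: decodes cleanly. VALID

Answer: yes no no yes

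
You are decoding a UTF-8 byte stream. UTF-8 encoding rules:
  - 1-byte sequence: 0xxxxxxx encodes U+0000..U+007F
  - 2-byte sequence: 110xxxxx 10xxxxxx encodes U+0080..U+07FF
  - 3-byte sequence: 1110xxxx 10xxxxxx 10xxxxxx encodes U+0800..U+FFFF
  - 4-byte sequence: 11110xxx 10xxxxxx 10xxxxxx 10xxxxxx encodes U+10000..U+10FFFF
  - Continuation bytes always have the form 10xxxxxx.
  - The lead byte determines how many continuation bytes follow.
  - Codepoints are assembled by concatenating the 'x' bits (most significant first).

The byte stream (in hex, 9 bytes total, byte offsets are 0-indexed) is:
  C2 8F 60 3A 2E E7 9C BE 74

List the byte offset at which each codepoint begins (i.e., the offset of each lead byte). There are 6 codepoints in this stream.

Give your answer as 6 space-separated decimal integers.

Byte[0]=C2: 2-byte lead, need 1 cont bytes. acc=0x2
Byte[1]=8F: continuation. acc=(acc<<6)|0x0F=0x8F
Completed: cp=U+008F (starts at byte 0)
Byte[2]=60: 1-byte ASCII. cp=U+0060
Byte[3]=3A: 1-byte ASCII. cp=U+003A
Byte[4]=2E: 1-byte ASCII. cp=U+002E
Byte[5]=E7: 3-byte lead, need 2 cont bytes. acc=0x7
Byte[6]=9C: continuation. acc=(acc<<6)|0x1C=0x1DC
Byte[7]=BE: continuation. acc=(acc<<6)|0x3E=0x773E
Completed: cp=U+773E (starts at byte 5)
Byte[8]=74: 1-byte ASCII. cp=U+0074

Answer: 0 2 3 4 5 8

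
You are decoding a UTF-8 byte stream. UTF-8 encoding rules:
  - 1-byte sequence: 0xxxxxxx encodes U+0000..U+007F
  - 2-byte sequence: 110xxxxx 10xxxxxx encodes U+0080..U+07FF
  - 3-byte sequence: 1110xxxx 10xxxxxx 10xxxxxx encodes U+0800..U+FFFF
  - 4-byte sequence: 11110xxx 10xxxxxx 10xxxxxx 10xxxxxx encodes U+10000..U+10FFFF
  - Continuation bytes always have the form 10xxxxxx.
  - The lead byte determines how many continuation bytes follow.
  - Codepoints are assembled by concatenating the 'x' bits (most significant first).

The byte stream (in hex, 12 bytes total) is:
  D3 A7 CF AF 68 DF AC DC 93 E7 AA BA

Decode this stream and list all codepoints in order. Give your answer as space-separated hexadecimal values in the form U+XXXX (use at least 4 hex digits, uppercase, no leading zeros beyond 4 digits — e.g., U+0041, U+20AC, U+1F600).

Answer: U+04E7 U+03EF U+0068 U+07EC U+0713 U+7ABA

Derivation:
Byte[0]=D3: 2-byte lead, need 1 cont bytes. acc=0x13
Byte[1]=A7: continuation. acc=(acc<<6)|0x27=0x4E7
Completed: cp=U+04E7 (starts at byte 0)
Byte[2]=CF: 2-byte lead, need 1 cont bytes. acc=0xF
Byte[3]=AF: continuation. acc=(acc<<6)|0x2F=0x3EF
Completed: cp=U+03EF (starts at byte 2)
Byte[4]=68: 1-byte ASCII. cp=U+0068
Byte[5]=DF: 2-byte lead, need 1 cont bytes. acc=0x1F
Byte[6]=AC: continuation. acc=(acc<<6)|0x2C=0x7EC
Completed: cp=U+07EC (starts at byte 5)
Byte[7]=DC: 2-byte lead, need 1 cont bytes. acc=0x1C
Byte[8]=93: continuation. acc=(acc<<6)|0x13=0x713
Completed: cp=U+0713 (starts at byte 7)
Byte[9]=E7: 3-byte lead, need 2 cont bytes. acc=0x7
Byte[10]=AA: continuation. acc=(acc<<6)|0x2A=0x1EA
Byte[11]=BA: continuation. acc=(acc<<6)|0x3A=0x7ABA
Completed: cp=U+7ABA (starts at byte 9)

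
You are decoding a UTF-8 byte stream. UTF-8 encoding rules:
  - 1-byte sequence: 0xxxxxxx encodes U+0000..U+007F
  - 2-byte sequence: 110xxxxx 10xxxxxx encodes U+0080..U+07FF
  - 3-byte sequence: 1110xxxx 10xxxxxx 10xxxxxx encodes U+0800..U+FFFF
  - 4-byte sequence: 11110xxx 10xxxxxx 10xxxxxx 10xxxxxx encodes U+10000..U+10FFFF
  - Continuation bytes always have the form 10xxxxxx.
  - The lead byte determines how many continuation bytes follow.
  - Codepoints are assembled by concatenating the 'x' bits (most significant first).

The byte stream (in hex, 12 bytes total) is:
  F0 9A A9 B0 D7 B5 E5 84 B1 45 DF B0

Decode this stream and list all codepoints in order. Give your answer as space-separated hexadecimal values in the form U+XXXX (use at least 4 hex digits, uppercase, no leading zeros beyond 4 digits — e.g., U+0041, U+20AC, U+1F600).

Byte[0]=F0: 4-byte lead, need 3 cont bytes. acc=0x0
Byte[1]=9A: continuation. acc=(acc<<6)|0x1A=0x1A
Byte[2]=A9: continuation. acc=(acc<<6)|0x29=0x6A9
Byte[3]=B0: continuation. acc=(acc<<6)|0x30=0x1AA70
Completed: cp=U+1AA70 (starts at byte 0)
Byte[4]=D7: 2-byte lead, need 1 cont bytes. acc=0x17
Byte[5]=B5: continuation. acc=(acc<<6)|0x35=0x5F5
Completed: cp=U+05F5 (starts at byte 4)
Byte[6]=E5: 3-byte lead, need 2 cont bytes. acc=0x5
Byte[7]=84: continuation. acc=(acc<<6)|0x04=0x144
Byte[8]=B1: continuation. acc=(acc<<6)|0x31=0x5131
Completed: cp=U+5131 (starts at byte 6)
Byte[9]=45: 1-byte ASCII. cp=U+0045
Byte[10]=DF: 2-byte lead, need 1 cont bytes. acc=0x1F
Byte[11]=B0: continuation. acc=(acc<<6)|0x30=0x7F0
Completed: cp=U+07F0 (starts at byte 10)

Answer: U+1AA70 U+05F5 U+5131 U+0045 U+07F0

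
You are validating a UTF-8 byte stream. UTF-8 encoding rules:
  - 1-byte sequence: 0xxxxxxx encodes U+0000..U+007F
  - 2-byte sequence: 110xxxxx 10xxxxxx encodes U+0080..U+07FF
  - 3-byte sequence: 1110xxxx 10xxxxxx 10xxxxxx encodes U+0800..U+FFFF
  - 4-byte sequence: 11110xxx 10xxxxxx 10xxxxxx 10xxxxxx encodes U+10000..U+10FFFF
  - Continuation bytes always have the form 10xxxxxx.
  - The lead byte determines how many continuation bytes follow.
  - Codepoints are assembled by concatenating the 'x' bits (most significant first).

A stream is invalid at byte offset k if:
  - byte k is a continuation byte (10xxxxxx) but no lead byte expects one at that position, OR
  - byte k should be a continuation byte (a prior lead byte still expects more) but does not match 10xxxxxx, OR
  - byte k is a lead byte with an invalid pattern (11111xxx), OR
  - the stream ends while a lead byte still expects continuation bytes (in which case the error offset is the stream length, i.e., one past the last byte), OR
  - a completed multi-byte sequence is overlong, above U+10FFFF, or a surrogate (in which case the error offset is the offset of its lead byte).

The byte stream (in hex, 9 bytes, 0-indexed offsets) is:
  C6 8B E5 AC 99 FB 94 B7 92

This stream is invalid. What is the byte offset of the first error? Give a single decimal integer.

Answer: 5

Derivation:
Byte[0]=C6: 2-byte lead, need 1 cont bytes. acc=0x6
Byte[1]=8B: continuation. acc=(acc<<6)|0x0B=0x18B
Completed: cp=U+018B (starts at byte 0)
Byte[2]=E5: 3-byte lead, need 2 cont bytes. acc=0x5
Byte[3]=AC: continuation. acc=(acc<<6)|0x2C=0x16C
Byte[4]=99: continuation. acc=(acc<<6)|0x19=0x5B19
Completed: cp=U+5B19 (starts at byte 2)
Byte[5]=FB: INVALID lead byte (not 0xxx/110x/1110/11110)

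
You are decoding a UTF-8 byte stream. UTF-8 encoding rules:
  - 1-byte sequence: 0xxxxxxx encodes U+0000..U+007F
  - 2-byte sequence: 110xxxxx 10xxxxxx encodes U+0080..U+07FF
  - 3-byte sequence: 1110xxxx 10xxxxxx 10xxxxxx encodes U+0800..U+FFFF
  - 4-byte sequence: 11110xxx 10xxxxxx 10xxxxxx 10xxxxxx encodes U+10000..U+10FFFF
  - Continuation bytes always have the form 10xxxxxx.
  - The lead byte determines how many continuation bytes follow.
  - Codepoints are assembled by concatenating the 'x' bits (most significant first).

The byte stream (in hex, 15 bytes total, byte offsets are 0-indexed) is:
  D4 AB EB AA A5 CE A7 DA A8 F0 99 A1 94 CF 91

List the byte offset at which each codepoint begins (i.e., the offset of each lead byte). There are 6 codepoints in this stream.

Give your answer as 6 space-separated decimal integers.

Byte[0]=D4: 2-byte lead, need 1 cont bytes. acc=0x14
Byte[1]=AB: continuation. acc=(acc<<6)|0x2B=0x52B
Completed: cp=U+052B (starts at byte 0)
Byte[2]=EB: 3-byte lead, need 2 cont bytes. acc=0xB
Byte[3]=AA: continuation. acc=(acc<<6)|0x2A=0x2EA
Byte[4]=A5: continuation. acc=(acc<<6)|0x25=0xBAA5
Completed: cp=U+BAA5 (starts at byte 2)
Byte[5]=CE: 2-byte lead, need 1 cont bytes. acc=0xE
Byte[6]=A7: continuation. acc=(acc<<6)|0x27=0x3A7
Completed: cp=U+03A7 (starts at byte 5)
Byte[7]=DA: 2-byte lead, need 1 cont bytes. acc=0x1A
Byte[8]=A8: continuation. acc=(acc<<6)|0x28=0x6A8
Completed: cp=U+06A8 (starts at byte 7)
Byte[9]=F0: 4-byte lead, need 3 cont bytes. acc=0x0
Byte[10]=99: continuation. acc=(acc<<6)|0x19=0x19
Byte[11]=A1: continuation. acc=(acc<<6)|0x21=0x661
Byte[12]=94: continuation. acc=(acc<<6)|0x14=0x19854
Completed: cp=U+19854 (starts at byte 9)
Byte[13]=CF: 2-byte lead, need 1 cont bytes. acc=0xF
Byte[14]=91: continuation. acc=(acc<<6)|0x11=0x3D1
Completed: cp=U+03D1 (starts at byte 13)

Answer: 0 2 5 7 9 13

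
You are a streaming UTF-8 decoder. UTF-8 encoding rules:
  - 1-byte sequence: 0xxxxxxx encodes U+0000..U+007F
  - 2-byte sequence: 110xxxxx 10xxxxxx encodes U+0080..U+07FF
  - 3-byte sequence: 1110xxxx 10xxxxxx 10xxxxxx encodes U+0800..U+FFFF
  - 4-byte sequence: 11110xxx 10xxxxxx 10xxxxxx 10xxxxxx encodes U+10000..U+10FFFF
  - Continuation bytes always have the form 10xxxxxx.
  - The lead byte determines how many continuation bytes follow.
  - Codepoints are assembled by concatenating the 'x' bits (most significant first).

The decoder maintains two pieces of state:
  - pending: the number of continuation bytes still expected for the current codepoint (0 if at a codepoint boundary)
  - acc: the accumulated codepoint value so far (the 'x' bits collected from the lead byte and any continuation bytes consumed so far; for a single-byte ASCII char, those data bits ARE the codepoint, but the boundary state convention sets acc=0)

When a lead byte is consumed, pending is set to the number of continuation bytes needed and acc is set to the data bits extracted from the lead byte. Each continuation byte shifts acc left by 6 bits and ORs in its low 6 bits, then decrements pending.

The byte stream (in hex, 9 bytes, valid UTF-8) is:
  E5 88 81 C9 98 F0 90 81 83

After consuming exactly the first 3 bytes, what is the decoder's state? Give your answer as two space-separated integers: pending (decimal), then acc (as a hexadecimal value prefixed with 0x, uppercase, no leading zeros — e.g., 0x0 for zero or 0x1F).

Answer: 0 0x5201

Derivation:
Byte[0]=E5: 3-byte lead. pending=2, acc=0x5
Byte[1]=88: continuation. acc=(acc<<6)|0x08=0x148, pending=1
Byte[2]=81: continuation. acc=(acc<<6)|0x01=0x5201, pending=0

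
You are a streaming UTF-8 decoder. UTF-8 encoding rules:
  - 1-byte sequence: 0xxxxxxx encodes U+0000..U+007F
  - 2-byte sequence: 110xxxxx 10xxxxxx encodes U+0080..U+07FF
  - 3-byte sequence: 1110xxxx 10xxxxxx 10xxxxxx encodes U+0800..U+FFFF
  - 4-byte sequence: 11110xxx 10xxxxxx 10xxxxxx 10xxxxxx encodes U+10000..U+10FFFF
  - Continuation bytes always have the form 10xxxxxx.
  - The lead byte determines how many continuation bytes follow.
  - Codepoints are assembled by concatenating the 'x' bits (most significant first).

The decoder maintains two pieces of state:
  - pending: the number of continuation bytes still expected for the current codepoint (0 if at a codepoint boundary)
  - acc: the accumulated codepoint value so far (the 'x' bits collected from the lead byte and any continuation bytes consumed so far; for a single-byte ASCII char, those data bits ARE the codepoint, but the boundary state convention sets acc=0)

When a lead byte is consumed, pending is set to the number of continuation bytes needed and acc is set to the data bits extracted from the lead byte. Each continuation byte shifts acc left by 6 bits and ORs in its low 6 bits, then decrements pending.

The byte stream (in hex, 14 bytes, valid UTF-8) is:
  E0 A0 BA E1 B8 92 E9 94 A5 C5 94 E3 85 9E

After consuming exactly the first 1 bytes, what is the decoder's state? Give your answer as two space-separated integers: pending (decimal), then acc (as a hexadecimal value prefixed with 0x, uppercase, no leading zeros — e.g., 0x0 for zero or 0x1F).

Byte[0]=E0: 3-byte lead. pending=2, acc=0x0

Answer: 2 0x0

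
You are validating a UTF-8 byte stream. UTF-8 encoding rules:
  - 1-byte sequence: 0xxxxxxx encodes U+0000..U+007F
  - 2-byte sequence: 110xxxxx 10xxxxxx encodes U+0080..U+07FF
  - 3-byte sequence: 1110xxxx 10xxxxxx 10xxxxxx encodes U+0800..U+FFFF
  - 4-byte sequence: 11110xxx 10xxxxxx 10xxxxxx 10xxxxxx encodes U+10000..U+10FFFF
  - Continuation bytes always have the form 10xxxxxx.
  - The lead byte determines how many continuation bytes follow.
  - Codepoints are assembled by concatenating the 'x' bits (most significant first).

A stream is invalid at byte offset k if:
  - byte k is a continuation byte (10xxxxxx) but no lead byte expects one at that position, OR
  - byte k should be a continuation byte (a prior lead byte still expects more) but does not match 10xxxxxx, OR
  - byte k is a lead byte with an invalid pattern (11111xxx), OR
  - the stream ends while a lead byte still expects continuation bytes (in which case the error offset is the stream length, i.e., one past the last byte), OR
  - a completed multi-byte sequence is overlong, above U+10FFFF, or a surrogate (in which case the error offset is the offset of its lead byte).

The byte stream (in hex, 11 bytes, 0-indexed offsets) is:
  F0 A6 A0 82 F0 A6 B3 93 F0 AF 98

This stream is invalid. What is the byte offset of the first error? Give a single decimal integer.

Byte[0]=F0: 4-byte lead, need 3 cont bytes. acc=0x0
Byte[1]=A6: continuation. acc=(acc<<6)|0x26=0x26
Byte[2]=A0: continuation. acc=(acc<<6)|0x20=0x9A0
Byte[3]=82: continuation. acc=(acc<<6)|0x02=0x26802
Completed: cp=U+26802 (starts at byte 0)
Byte[4]=F0: 4-byte lead, need 3 cont bytes. acc=0x0
Byte[5]=A6: continuation. acc=(acc<<6)|0x26=0x26
Byte[6]=B3: continuation. acc=(acc<<6)|0x33=0x9B3
Byte[7]=93: continuation. acc=(acc<<6)|0x13=0x26CD3
Completed: cp=U+26CD3 (starts at byte 4)
Byte[8]=F0: 4-byte lead, need 3 cont bytes. acc=0x0
Byte[9]=AF: continuation. acc=(acc<<6)|0x2F=0x2F
Byte[10]=98: continuation. acc=(acc<<6)|0x18=0xBD8
Byte[11]: stream ended, expected continuation. INVALID

Answer: 11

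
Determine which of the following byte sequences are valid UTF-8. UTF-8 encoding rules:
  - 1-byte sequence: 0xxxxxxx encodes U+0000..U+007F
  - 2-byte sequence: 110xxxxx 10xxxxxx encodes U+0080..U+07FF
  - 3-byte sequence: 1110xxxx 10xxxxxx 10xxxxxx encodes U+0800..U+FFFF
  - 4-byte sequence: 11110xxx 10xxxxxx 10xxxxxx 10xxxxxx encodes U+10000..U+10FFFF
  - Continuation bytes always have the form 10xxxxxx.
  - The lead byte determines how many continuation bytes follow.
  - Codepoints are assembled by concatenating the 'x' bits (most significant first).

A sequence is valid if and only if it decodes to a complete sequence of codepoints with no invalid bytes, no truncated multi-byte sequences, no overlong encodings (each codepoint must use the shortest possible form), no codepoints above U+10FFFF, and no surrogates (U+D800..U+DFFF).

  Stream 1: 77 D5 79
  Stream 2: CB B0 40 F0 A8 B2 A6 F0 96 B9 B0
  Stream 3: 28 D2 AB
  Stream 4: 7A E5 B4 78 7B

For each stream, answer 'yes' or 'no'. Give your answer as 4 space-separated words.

Answer: no yes yes no

Derivation:
Stream 1: error at byte offset 2. INVALID
Stream 2: decodes cleanly. VALID
Stream 3: decodes cleanly. VALID
Stream 4: error at byte offset 3. INVALID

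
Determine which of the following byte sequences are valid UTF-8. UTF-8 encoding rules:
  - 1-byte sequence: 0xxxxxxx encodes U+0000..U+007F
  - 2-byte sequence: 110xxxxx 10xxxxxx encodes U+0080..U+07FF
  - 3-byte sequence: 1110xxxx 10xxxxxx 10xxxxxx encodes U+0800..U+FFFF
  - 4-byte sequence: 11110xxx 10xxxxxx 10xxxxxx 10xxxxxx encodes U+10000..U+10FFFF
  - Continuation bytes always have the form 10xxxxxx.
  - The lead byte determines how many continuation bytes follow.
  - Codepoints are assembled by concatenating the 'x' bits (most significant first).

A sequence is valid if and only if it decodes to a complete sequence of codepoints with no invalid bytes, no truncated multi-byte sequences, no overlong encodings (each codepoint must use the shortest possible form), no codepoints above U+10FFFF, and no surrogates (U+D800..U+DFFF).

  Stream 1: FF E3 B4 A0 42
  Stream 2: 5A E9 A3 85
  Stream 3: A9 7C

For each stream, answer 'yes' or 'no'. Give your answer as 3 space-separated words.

Stream 1: error at byte offset 0. INVALID
Stream 2: decodes cleanly. VALID
Stream 3: error at byte offset 0. INVALID

Answer: no yes no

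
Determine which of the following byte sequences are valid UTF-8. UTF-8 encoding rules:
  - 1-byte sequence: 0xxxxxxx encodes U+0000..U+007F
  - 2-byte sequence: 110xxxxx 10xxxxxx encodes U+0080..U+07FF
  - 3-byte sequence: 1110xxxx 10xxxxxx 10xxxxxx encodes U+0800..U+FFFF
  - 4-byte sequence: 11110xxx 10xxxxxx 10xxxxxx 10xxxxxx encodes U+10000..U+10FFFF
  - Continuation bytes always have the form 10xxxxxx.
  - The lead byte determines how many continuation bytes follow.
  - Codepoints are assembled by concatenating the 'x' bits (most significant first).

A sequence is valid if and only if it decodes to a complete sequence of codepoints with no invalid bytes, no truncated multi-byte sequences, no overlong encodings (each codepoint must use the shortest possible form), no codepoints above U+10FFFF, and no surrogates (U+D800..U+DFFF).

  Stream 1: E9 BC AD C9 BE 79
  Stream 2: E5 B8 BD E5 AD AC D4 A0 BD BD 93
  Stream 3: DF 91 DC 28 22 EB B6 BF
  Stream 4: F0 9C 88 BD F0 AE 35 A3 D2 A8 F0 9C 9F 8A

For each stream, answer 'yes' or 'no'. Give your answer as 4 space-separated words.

Stream 1: decodes cleanly. VALID
Stream 2: error at byte offset 8. INVALID
Stream 3: error at byte offset 3. INVALID
Stream 4: error at byte offset 6. INVALID

Answer: yes no no no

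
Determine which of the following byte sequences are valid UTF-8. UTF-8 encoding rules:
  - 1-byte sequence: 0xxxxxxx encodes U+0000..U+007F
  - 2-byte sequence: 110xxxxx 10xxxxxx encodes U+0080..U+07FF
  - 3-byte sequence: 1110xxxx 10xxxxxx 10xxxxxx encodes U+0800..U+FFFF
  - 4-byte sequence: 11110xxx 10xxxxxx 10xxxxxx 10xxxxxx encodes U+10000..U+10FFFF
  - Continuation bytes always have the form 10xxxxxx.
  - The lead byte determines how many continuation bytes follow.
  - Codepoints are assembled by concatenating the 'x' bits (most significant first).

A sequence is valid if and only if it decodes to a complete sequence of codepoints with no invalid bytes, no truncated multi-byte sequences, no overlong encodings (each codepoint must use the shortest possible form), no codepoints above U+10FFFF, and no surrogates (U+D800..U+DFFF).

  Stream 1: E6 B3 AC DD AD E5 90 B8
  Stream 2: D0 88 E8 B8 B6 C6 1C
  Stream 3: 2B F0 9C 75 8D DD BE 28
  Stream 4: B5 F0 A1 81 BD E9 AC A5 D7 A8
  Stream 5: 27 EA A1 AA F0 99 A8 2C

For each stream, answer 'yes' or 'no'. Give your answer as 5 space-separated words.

Stream 1: decodes cleanly. VALID
Stream 2: error at byte offset 6. INVALID
Stream 3: error at byte offset 3. INVALID
Stream 4: error at byte offset 0. INVALID
Stream 5: error at byte offset 7. INVALID

Answer: yes no no no no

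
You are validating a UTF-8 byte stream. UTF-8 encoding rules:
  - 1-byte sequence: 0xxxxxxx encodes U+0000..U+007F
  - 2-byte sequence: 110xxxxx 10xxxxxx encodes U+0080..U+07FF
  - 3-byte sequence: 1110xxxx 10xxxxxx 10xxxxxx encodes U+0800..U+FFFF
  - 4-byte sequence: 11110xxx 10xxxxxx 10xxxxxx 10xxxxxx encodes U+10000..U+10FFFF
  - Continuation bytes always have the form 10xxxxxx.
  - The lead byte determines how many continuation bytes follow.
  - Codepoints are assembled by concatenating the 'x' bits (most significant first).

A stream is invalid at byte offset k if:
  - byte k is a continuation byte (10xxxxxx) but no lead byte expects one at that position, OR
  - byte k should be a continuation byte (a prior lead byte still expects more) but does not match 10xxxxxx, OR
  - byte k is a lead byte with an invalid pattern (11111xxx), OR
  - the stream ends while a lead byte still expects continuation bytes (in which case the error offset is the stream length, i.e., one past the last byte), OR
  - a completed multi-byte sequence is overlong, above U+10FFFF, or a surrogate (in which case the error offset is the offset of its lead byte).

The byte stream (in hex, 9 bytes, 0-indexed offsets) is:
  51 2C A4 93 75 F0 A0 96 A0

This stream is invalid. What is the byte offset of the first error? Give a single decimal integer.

Answer: 2

Derivation:
Byte[0]=51: 1-byte ASCII. cp=U+0051
Byte[1]=2C: 1-byte ASCII. cp=U+002C
Byte[2]=A4: INVALID lead byte (not 0xxx/110x/1110/11110)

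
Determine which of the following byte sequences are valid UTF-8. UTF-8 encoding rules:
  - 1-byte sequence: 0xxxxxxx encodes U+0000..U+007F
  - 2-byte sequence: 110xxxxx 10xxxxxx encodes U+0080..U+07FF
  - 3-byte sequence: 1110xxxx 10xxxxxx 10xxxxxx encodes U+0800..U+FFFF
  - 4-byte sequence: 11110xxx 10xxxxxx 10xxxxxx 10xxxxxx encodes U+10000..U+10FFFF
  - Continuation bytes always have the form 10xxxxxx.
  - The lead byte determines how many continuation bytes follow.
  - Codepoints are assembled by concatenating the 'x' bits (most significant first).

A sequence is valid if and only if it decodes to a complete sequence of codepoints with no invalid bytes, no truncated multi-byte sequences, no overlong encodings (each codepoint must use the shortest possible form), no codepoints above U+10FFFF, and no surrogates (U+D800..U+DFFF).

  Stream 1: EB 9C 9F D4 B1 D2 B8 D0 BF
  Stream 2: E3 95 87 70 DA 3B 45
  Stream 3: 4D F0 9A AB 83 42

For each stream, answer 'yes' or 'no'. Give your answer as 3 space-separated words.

Answer: yes no yes

Derivation:
Stream 1: decodes cleanly. VALID
Stream 2: error at byte offset 5. INVALID
Stream 3: decodes cleanly. VALID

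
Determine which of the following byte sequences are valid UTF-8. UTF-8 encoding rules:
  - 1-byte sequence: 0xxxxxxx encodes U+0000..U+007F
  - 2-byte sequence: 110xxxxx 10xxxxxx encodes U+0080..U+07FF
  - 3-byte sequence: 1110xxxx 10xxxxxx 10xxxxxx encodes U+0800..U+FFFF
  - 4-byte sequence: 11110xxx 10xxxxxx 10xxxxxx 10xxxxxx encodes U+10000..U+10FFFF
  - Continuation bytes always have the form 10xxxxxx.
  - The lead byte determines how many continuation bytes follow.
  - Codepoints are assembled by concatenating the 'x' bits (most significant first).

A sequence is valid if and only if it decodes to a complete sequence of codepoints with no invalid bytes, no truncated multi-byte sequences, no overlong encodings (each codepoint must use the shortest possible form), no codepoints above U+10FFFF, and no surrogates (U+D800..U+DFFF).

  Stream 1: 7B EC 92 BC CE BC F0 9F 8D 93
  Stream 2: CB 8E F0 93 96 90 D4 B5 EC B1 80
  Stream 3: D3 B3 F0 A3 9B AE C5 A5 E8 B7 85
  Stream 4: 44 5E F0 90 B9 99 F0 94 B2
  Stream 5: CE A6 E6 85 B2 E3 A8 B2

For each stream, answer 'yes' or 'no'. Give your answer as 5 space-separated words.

Stream 1: decodes cleanly. VALID
Stream 2: decodes cleanly. VALID
Stream 3: decodes cleanly. VALID
Stream 4: error at byte offset 9. INVALID
Stream 5: decodes cleanly. VALID

Answer: yes yes yes no yes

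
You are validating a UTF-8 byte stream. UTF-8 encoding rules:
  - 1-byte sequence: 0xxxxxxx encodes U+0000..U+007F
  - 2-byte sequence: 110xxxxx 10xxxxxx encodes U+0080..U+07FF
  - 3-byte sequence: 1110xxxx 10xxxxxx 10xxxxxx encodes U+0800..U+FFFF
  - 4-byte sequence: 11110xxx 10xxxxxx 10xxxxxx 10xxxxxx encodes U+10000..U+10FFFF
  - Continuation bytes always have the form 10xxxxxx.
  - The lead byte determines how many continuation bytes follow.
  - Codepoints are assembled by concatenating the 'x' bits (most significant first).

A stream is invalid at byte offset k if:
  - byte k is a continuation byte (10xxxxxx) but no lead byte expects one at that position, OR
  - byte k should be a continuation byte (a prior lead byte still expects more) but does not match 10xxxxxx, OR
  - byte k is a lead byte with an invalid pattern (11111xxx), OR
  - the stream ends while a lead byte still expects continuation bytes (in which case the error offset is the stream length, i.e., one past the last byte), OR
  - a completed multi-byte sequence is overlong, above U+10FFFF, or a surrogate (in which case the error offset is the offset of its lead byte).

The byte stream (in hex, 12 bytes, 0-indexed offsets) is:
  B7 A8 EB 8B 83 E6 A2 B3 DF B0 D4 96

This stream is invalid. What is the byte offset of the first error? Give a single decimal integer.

Answer: 0

Derivation:
Byte[0]=B7: INVALID lead byte (not 0xxx/110x/1110/11110)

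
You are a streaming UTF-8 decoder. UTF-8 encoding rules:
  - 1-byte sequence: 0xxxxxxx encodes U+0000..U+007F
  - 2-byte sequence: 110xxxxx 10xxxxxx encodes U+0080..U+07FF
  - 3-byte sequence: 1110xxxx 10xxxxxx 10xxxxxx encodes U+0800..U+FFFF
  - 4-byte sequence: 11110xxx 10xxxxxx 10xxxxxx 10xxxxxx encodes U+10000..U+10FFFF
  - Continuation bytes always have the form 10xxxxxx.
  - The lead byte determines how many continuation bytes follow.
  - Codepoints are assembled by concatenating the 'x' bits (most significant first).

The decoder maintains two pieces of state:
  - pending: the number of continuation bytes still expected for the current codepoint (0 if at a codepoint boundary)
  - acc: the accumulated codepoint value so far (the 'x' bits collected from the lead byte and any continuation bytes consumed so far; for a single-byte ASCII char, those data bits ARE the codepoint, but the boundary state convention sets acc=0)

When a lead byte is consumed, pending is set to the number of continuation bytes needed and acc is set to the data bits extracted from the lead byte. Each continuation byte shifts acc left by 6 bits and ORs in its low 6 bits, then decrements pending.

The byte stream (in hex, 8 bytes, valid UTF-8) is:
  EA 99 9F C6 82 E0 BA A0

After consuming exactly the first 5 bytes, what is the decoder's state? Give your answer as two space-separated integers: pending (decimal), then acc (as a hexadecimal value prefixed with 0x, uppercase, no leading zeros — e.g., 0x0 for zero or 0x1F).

Byte[0]=EA: 3-byte lead. pending=2, acc=0xA
Byte[1]=99: continuation. acc=(acc<<6)|0x19=0x299, pending=1
Byte[2]=9F: continuation. acc=(acc<<6)|0x1F=0xA65F, pending=0
Byte[3]=C6: 2-byte lead. pending=1, acc=0x6
Byte[4]=82: continuation. acc=(acc<<6)|0x02=0x182, pending=0

Answer: 0 0x182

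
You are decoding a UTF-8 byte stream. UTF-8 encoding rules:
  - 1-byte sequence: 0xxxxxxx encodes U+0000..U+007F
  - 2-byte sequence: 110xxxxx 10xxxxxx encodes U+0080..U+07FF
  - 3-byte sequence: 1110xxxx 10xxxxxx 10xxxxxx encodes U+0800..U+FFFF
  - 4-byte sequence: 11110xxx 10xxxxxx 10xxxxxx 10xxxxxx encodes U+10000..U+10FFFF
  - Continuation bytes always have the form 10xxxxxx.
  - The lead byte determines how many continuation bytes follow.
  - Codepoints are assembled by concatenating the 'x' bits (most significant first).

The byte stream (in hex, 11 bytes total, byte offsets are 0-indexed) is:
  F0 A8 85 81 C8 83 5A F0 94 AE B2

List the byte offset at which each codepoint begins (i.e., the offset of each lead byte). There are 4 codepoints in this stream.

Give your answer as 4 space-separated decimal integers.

Byte[0]=F0: 4-byte lead, need 3 cont bytes. acc=0x0
Byte[1]=A8: continuation. acc=(acc<<6)|0x28=0x28
Byte[2]=85: continuation. acc=(acc<<6)|0x05=0xA05
Byte[3]=81: continuation. acc=(acc<<6)|0x01=0x28141
Completed: cp=U+28141 (starts at byte 0)
Byte[4]=C8: 2-byte lead, need 1 cont bytes. acc=0x8
Byte[5]=83: continuation. acc=(acc<<6)|0x03=0x203
Completed: cp=U+0203 (starts at byte 4)
Byte[6]=5A: 1-byte ASCII. cp=U+005A
Byte[7]=F0: 4-byte lead, need 3 cont bytes. acc=0x0
Byte[8]=94: continuation. acc=(acc<<6)|0x14=0x14
Byte[9]=AE: continuation. acc=(acc<<6)|0x2E=0x52E
Byte[10]=B2: continuation. acc=(acc<<6)|0x32=0x14BB2
Completed: cp=U+14BB2 (starts at byte 7)

Answer: 0 4 6 7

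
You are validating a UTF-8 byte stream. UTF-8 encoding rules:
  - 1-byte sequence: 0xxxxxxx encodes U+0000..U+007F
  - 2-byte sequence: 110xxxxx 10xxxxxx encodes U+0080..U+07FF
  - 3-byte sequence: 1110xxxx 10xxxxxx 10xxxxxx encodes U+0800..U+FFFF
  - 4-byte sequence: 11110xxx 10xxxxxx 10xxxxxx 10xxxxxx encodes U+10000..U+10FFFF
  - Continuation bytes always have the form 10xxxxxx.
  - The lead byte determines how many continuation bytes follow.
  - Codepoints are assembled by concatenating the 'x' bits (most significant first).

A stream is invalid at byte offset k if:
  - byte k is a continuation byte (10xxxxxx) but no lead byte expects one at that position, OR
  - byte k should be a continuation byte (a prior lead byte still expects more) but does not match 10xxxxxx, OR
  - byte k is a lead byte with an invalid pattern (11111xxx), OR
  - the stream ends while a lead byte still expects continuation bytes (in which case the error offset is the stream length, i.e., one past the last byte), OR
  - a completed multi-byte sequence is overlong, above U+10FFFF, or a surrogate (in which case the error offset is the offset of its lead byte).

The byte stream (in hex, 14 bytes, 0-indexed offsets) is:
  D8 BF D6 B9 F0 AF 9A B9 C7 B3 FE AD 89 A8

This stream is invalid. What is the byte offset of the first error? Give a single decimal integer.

Answer: 10

Derivation:
Byte[0]=D8: 2-byte lead, need 1 cont bytes. acc=0x18
Byte[1]=BF: continuation. acc=(acc<<6)|0x3F=0x63F
Completed: cp=U+063F (starts at byte 0)
Byte[2]=D6: 2-byte lead, need 1 cont bytes. acc=0x16
Byte[3]=B9: continuation. acc=(acc<<6)|0x39=0x5B9
Completed: cp=U+05B9 (starts at byte 2)
Byte[4]=F0: 4-byte lead, need 3 cont bytes. acc=0x0
Byte[5]=AF: continuation. acc=(acc<<6)|0x2F=0x2F
Byte[6]=9A: continuation. acc=(acc<<6)|0x1A=0xBDA
Byte[7]=B9: continuation. acc=(acc<<6)|0x39=0x2F6B9
Completed: cp=U+2F6B9 (starts at byte 4)
Byte[8]=C7: 2-byte lead, need 1 cont bytes. acc=0x7
Byte[9]=B3: continuation. acc=(acc<<6)|0x33=0x1F3
Completed: cp=U+01F3 (starts at byte 8)
Byte[10]=FE: INVALID lead byte (not 0xxx/110x/1110/11110)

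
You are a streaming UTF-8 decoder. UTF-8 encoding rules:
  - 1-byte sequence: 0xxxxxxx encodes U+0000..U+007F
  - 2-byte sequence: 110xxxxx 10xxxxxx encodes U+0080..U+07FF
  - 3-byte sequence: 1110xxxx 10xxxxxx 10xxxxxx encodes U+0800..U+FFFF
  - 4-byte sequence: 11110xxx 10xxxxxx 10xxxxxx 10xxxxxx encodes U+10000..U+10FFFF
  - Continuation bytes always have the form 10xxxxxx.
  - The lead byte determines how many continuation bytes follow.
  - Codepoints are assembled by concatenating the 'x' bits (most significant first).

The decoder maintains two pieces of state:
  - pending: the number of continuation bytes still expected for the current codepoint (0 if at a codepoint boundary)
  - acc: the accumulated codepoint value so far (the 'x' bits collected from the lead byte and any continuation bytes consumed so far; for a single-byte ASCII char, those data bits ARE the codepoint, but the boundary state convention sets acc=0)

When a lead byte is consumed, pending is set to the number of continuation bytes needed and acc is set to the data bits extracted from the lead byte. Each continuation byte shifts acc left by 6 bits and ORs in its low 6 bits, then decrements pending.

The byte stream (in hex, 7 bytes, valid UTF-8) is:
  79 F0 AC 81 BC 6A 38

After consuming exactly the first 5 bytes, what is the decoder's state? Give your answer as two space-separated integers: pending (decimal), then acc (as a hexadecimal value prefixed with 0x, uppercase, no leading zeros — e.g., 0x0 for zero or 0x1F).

Answer: 0 0x2C07C

Derivation:
Byte[0]=79: 1-byte. pending=0, acc=0x0
Byte[1]=F0: 4-byte lead. pending=3, acc=0x0
Byte[2]=AC: continuation. acc=(acc<<6)|0x2C=0x2C, pending=2
Byte[3]=81: continuation. acc=(acc<<6)|0x01=0xB01, pending=1
Byte[4]=BC: continuation. acc=(acc<<6)|0x3C=0x2C07C, pending=0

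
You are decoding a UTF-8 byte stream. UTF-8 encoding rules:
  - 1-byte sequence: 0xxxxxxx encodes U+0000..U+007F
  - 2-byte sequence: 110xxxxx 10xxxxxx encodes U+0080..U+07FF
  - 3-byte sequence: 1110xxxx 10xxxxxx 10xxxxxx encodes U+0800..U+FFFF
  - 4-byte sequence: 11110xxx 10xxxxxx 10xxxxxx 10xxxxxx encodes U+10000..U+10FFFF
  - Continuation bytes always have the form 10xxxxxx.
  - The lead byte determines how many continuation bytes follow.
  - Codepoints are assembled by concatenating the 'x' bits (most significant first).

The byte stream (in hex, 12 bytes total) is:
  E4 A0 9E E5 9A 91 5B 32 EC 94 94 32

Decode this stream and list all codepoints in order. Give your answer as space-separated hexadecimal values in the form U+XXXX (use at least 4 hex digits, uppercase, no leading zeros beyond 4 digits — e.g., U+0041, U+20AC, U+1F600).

Byte[0]=E4: 3-byte lead, need 2 cont bytes. acc=0x4
Byte[1]=A0: continuation. acc=(acc<<6)|0x20=0x120
Byte[2]=9E: continuation. acc=(acc<<6)|0x1E=0x481E
Completed: cp=U+481E (starts at byte 0)
Byte[3]=E5: 3-byte lead, need 2 cont bytes. acc=0x5
Byte[4]=9A: continuation. acc=(acc<<6)|0x1A=0x15A
Byte[5]=91: continuation. acc=(acc<<6)|0x11=0x5691
Completed: cp=U+5691 (starts at byte 3)
Byte[6]=5B: 1-byte ASCII. cp=U+005B
Byte[7]=32: 1-byte ASCII. cp=U+0032
Byte[8]=EC: 3-byte lead, need 2 cont bytes. acc=0xC
Byte[9]=94: continuation. acc=(acc<<6)|0x14=0x314
Byte[10]=94: continuation. acc=(acc<<6)|0x14=0xC514
Completed: cp=U+C514 (starts at byte 8)
Byte[11]=32: 1-byte ASCII. cp=U+0032

Answer: U+481E U+5691 U+005B U+0032 U+C514 U+0032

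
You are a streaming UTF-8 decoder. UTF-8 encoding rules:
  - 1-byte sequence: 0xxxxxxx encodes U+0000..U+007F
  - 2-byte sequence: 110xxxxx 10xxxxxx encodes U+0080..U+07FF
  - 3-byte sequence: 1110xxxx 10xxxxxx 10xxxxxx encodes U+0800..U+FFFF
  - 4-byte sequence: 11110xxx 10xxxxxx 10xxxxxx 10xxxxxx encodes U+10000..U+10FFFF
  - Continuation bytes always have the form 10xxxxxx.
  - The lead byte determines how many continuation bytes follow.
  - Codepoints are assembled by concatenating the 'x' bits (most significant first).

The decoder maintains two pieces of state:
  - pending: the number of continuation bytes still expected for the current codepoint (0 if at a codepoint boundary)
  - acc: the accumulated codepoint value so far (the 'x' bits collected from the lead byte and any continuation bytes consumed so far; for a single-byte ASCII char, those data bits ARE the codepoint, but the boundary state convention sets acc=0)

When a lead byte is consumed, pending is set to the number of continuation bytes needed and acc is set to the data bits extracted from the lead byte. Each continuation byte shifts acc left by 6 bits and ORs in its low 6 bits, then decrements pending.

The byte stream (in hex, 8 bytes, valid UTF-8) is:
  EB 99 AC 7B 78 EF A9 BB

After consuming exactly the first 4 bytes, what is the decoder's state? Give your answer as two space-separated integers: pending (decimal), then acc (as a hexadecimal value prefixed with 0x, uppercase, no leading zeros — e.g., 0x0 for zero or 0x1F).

Byte[0]=EB: 3-byte lead. pending=2, acc=0xB
Byte[1]=99: continuation. acc=(acc<<6)|0x19=0x2D9, pending=1
Byte[2]=AC: continuation. acc=(acc<<6)|0x2C=0xB66C, pending=0
Byte[3]=7B: 1-byte. pending=0, acc=0x0

Answer: 0 0x0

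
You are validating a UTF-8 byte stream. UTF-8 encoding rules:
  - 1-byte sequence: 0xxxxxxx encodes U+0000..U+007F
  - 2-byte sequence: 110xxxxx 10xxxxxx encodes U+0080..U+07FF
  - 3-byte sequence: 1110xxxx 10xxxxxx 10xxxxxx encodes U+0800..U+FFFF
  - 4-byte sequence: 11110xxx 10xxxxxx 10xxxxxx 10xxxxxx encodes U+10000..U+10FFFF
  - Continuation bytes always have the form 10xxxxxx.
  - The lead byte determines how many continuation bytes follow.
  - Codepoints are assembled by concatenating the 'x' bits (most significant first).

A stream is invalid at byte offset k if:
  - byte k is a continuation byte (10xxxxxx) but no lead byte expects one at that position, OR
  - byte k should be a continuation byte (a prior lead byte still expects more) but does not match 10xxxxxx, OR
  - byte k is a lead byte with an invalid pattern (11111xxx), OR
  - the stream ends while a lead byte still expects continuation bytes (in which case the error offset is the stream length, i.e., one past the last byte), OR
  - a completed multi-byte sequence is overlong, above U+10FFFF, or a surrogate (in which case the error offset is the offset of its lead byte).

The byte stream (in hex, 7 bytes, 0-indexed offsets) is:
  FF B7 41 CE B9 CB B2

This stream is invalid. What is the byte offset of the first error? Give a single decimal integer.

Answer: 0

Derivation:
Byte[0]=FF: INVALID lead byte (not 0xxx/110x/1110/11110)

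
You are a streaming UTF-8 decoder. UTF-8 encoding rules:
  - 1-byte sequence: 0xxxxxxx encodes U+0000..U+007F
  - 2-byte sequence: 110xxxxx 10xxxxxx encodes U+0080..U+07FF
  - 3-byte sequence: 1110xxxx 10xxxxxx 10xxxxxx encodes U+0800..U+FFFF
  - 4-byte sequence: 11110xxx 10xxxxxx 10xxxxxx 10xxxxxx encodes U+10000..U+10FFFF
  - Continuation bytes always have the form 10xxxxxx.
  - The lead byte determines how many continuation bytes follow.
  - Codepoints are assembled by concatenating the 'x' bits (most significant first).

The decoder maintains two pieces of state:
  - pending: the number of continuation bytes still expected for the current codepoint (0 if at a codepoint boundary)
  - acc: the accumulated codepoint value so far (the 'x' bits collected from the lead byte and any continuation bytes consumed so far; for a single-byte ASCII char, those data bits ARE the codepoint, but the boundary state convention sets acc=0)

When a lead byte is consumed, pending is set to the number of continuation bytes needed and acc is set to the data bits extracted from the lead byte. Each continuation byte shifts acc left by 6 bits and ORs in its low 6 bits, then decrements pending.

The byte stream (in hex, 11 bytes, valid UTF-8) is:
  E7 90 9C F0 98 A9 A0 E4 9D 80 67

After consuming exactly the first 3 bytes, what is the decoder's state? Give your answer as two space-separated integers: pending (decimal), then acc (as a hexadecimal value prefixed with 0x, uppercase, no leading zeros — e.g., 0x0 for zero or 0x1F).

Answer: 0 0x741C

Derivation:
Byte[0]=E7: 3-byte lead. pending=2, acc=0x7
Byte[1]=90: continuation. acc=(acc<<6)|0x10=0x1D0, pending=1
Byte[2]=9C: continuation. acc=(acc<<6)|0x1C=0x741C, pending=0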